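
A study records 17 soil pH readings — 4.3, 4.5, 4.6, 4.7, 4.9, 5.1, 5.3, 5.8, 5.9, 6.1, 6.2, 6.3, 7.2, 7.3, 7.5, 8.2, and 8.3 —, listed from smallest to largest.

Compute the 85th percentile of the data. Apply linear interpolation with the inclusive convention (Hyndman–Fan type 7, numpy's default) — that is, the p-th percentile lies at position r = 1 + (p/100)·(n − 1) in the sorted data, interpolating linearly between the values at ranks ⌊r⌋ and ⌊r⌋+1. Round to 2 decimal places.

7.42

n = 17.
r = 1 + (85/100)·(17 − 1) = 1 + 13.6 = 14.6.
Rank 14 is 7.3 and rank 15 is 7.5.
Interpolate: 7.3 + 0.6·(7.5 − 7.3) = 7.3 + 0.6·0.2 = 7.42.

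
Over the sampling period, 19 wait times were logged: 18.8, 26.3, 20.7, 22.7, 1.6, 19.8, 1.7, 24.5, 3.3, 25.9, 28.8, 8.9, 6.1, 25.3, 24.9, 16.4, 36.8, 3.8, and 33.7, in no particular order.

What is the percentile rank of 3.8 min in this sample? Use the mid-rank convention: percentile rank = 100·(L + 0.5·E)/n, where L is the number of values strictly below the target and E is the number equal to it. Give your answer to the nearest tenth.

18.4

Sorted: 1.6, 1.7, 3.3, 3.8, 6.1, 8.9, 16.4, 18.8, 19.8, 20.7, 22.7, 24.5, 24.9, 25.3, 25.9, 26.3, 28.8, 33.7, 36.8.
Count below 3.8: L = 3; count equal: E = 1; n = 19.
Percentile rank = 100·(3 + 0.5·1)/19 = 100·3.5/19 = 18.42.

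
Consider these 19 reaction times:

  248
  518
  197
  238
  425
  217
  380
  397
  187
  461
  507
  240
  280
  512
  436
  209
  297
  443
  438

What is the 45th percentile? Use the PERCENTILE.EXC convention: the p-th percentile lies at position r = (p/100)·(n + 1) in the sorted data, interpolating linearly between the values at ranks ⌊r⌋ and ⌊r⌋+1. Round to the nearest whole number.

297

Sorted: 187, 197, 209, 217, 238, 240, 248, 280, 297, 380, 397, 425, 436, 438, 443, 461, 507, 512, 518.
n = 19.
r = (45/100)·(19 + 1) = 9.
r is an integer, so P45 is the value at rank 9: 297.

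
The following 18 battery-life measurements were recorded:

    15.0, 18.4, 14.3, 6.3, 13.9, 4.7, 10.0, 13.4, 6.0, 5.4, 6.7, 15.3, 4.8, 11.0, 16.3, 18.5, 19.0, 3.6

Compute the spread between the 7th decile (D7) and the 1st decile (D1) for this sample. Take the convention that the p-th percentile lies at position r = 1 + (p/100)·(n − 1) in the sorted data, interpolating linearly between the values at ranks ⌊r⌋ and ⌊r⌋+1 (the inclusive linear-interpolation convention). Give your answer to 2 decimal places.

Sorted: 3.6, 4.7, 4.8, 5.4, 6.0, 6.3, 6.7, 10.0, 11.0, 13.4, 13.9, 14.3, 15.0, 15.3, 16.3, 18.4, 18.5, 19.0.
n = 18.
P10: r = 2.7; ranks 2–3 are 4.7, 4.8; interpolating gives 4.77.
P70: r = 12.9; ranks 12–13 are 14.3, 15.0; interpolating gives 14.93.
Difference: 14.93 − 4.77 = 10.16.

10.16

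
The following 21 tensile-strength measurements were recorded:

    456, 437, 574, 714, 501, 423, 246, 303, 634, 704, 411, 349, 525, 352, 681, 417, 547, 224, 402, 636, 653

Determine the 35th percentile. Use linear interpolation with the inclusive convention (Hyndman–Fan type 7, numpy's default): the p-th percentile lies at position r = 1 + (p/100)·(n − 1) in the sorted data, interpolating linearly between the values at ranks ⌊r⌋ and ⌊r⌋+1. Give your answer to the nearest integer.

Sorted: 224, 246, 303, 349, 352, 402, 411, 417, 423, 437, 456, 501, 525, 547, 574, 634, 636, 653, 681, 704, 714.
n = 21.
r = 1 + (35/100)·(21 − 1) = 1 + 7 = 8.
r is an integer, so P35 is the value at rank 8: 417.

417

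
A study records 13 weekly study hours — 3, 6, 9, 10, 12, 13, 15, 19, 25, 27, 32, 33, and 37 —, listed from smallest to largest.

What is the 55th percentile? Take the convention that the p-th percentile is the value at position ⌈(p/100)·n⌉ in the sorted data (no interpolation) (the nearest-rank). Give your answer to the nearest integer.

n = 13.
Position = ⌈55/100 · 13⌉ = ⌈7.15⌉ = 8.
The value at rank 8 is 19.

19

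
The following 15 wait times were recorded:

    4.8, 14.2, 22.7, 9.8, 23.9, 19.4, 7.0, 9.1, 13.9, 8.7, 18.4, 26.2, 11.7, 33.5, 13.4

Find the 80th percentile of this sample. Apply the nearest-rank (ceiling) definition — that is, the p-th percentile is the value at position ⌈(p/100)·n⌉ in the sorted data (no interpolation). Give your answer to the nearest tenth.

Sorted: 4.8, 7.0, 8.7, 9.1, 9.8, 11.7, 13.4, 13.9, 14.2, 18.4, 19.4, 22.7, 23.9, 26.2, 33.5.
n = 15.
Position = ⌈80/100 · 15⌉ = ⌈12⌉ = 12.
The value at rank 12 is 22.7.

22.7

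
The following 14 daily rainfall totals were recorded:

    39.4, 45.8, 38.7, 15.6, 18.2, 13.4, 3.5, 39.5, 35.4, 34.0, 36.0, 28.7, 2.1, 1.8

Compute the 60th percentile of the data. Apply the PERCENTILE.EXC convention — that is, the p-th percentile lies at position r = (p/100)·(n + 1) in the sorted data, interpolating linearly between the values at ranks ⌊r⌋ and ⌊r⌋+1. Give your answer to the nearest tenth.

Sorted: 1.8, 2.1, 3.5, 13.4, 15.6, 18.2, 28.7, 34.0, 35.4, 36.0, 38.7, 39.4, 39.5, 45.8.
n = 14.
r = (60/100)·(14 + 1) = 9.
r is an integer, so P60 is the value at rank 9: 35.4.

35.4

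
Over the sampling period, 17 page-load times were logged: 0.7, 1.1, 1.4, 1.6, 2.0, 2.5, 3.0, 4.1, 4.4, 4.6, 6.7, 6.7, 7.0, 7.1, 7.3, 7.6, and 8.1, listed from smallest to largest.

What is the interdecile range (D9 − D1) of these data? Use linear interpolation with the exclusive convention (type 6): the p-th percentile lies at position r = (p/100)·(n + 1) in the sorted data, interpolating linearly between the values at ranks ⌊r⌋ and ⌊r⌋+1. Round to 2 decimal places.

6.68

n = 17.
P10: r = 1.8; ranks 1–2 are 0.7, 1.1; interpolating gives 1.02.
P90: r = 16.2; ranks 16–17 are 7.6, 8.1; interpolating gives 7.7.
Difference: 7.7 − 1.02 = 6.68.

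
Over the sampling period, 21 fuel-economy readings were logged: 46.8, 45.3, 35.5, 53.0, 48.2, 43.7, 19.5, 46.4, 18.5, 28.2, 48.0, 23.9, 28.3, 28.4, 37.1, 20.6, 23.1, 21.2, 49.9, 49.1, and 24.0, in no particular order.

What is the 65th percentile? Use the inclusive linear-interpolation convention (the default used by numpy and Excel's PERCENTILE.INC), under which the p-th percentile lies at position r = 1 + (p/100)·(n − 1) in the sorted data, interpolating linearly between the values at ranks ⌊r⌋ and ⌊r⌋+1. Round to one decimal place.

45.3

Sorted: 18.5, 19.5, 20.6, 21.2, 23.1, 23.9, 24.0, 28.2, 28.3, 28.4, 35.5, 37.1, 43.7, 45.3, 46.4, 46.8, 48.0, 48.2, 49.1, 49.9, 53.0.
n = 21.
r = 1 + (65/100)·(21 − 1) = 1 + 13 = 14.
r is an integer, so P65 is the value at rank 14: 45.3.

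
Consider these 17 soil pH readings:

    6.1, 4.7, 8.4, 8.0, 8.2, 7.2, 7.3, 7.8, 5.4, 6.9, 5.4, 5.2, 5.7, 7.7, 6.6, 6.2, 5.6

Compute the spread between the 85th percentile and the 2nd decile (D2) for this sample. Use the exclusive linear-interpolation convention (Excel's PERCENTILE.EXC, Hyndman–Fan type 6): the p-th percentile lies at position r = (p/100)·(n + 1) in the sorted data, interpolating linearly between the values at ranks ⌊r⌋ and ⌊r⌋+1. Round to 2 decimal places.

2.66

Sorted: 4.7, 5.2, 5.4, 5.4, 5.6, 5.7, 6.1, 6.2, 6.6, 6.9, 7.2, 7.3, 7.7, 7.8, 8.0, 8.2, 8.4.
n = 17.
P20: r = 3.6; ranks 3–4 are 5.4, 5.4; interpolating gives 5.4.
P85: r = 15.3; ranks 15–16 are 8.0, 8.2; interpolating gives 8.06.
Difference: 8.06 − 5.4 = 2.66.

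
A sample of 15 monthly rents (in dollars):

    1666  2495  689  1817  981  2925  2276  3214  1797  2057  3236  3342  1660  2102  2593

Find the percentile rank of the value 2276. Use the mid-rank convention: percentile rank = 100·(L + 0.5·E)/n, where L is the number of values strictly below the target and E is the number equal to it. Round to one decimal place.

56.7

Sorted: 689, 981, 1660, 1666, 1797, 1817, 2057, 2102, 2276, 2495, 2593, 2925, 3214, 3236, 3342.
Count below 2276: L = 8; count equal: E = 1; n = 15.
Percentile rank = 100·(8 + 0.5·1)/15 = 100·8.5/15 = 56.67.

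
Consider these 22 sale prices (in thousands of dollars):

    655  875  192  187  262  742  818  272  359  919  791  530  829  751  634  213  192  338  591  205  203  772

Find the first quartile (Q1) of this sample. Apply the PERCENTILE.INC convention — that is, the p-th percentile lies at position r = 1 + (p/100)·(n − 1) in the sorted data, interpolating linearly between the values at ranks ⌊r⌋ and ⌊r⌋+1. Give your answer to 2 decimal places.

225.25

Sorted: 187, 192, 192, 203, 205, 213, 262, 272, 338, 359, 530, 591, 634, 655, 742, 751, 772, 791, 818, 829, 875, 919.
n = 22.
r = 1 + (25/100)·(22 − 1) = 1 + 5.25 = 6.25.
Rank 6 is 213 and rank 7 is 262.
Interpolate: 213 + 0.25·(262 − 213) = 213 + 0.25·49 = 225.25.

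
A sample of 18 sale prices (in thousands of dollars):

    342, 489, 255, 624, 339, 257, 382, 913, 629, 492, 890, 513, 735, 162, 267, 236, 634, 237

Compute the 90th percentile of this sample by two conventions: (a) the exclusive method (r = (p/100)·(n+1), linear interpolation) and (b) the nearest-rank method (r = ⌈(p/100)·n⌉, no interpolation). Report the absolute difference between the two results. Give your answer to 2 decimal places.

Sorted: 162, 236, 237, 255, 257, 267, 339, 342, 382, 489, 492, 513, 624, 629, 634, 735, 890, 913.
n = 18.
(a) r = 17.1; between ranks 17 (890) and 18 (913): 892.3.
(b) the nearest-rank method: rank 17 → 890.
|892.3 − 890| = 2.3.

2.30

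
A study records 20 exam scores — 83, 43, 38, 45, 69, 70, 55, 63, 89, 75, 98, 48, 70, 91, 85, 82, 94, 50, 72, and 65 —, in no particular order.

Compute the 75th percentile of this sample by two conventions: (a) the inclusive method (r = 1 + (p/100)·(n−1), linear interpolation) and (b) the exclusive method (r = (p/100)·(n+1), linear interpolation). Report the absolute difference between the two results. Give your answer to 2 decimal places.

1.00

Sorted: 38, 43, 45, 48, 50, 55, 63, 65, 69, 70, 70, 72, 75, 82, 83, 85, 89, 91, 94, 98.
n = 20.
(a) r = 15.25; between ranks 15 (83) and 16 (85): 83.5.
(b) r = 15.75; between ranks 15 (83) and 16 (85): 84.5.
|83.5 − 84.5| = 1.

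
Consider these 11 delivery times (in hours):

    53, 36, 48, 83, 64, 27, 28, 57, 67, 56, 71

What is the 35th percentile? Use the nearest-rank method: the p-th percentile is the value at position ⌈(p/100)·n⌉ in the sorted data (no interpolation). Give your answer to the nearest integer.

Sorted: 27, 28, 36, 48, 53, 56, 57, 64, 67, 71, 83.
n = 11.
Position = ⌈35/100 · 11⌉ = ⌈3.85⌉ = 4.
The value at rank 4 is 48.

48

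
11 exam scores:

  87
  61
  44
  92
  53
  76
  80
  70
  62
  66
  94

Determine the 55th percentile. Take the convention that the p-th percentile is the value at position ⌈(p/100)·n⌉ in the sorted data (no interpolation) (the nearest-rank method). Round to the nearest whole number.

76

Sorted: 44, 53, 61, 62, 66, 70, 76, 80, 87, 92, 94.
n = 11.
Position = ⌈55/100 · 11⌉ = ⌈6.05⌉ = 7.
The value at rank 7 is 76.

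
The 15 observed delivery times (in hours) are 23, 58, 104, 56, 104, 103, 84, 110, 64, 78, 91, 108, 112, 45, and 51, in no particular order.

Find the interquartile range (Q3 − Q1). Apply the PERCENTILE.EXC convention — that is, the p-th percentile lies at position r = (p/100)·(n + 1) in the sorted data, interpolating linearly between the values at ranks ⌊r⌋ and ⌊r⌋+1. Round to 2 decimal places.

48.00

Sorted: 23, 45, 51, 56, 58, 64, 78, 84, 91, 103, 104, 104, 108, 110, 112.
n = 15.
P25: r = 4 (integer) → 56.
P75: r = 12 (integer) → 104.
Difference: 104 − 56 = 48.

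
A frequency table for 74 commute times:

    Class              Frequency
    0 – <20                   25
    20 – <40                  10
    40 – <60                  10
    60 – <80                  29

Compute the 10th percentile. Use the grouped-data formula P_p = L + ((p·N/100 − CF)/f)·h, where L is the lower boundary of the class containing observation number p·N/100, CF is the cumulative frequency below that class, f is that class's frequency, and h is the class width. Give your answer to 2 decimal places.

5.92

N = 74; target position k = 10/100 · 74 = 7.4.
Cumulative frequencies: 25, 35, 45, 74.
Observation 7.4 falls in the class 0 – <20.
L = 0, CF = 0, f = 25, h = 20.
P10 = 0 + ((7.4 − 0)/25)·20 = 0 + 5.92 = 5.92.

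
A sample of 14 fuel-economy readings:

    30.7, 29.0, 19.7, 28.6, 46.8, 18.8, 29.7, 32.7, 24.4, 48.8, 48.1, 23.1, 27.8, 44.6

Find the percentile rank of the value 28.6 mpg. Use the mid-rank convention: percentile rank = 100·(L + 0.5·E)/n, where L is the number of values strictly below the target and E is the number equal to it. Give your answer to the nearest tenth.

Sorted: 18.8, 19.7, 23.1, 24.4, 27.8, 28.6, 29.0, 29.7, 30.7, 32.7, 44.6, 46.8, 48.1, 48.8.
Count below 28.6: L = 5; count equal: E = 1; n = 14.
Percentile rank = 100·(5 + 0.5·1)/14 = 100·5.5/14 = 39.29.

39.3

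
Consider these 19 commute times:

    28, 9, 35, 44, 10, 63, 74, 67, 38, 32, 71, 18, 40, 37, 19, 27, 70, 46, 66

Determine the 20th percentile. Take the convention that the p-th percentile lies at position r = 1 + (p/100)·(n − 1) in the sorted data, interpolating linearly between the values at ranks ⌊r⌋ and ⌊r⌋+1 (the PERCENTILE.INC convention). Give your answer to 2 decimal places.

23.80

Sorted: 9, 10, 18, 19, 27, 28, 32, 35, 37, 38, 40, 44, 46, 63, 66, 67, 70, 71, 74.
n = 19.
r = 1 + (20/100)·(19 − 1) = 1 + 3.6 = 4.6.
Rank 4 is 19 and rank 5 is 27.
Interpolate: 19 + 0.6·(27 − 19) = 19 + 0.6·8 = 23.8.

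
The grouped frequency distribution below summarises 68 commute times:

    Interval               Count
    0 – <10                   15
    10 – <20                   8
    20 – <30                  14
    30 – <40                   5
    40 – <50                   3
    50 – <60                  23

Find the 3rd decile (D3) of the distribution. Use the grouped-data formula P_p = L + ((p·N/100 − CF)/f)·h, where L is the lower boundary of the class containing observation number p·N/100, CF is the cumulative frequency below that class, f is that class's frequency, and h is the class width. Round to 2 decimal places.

N = 68; target position k = 30/100 · 68 = 20.4.
Cumulative frequencies: 15, 23, 37, 42, 45, 68.
Observation 20.4 falls in the class 10 – <20.
L = 10, CF = 15, f = 8, h = 10.
P30 = 10 + ((20.4 − 15)/8)·10 = 10 + 6.75 = 16.75.

16.75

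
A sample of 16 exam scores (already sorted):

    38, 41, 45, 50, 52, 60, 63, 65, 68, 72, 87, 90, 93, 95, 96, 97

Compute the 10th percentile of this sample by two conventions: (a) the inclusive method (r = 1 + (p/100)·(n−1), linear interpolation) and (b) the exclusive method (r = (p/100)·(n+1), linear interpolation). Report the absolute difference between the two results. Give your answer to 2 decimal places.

2.90

n = 16.
(a) r = 2.5; between ranks 2 (41) and 3 (45): 43.
(b) r = 1.7; between ranks 1 (38) and 2 (41): 40.1.
|43 − 40.1| = 2.9.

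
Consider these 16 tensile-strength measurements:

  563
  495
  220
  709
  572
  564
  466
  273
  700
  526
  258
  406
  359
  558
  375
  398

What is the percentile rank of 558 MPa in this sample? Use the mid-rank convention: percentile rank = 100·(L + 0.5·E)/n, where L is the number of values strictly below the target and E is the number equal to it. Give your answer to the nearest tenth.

Sorted: 220, 258, 273, 359, 375, 398, 406, 466, 495, 526, 558, 563, 564, 572, 700, 709.
Count below 558: L = 10; count equal: E = 1; n = 16.
Percentile rank = 100·(10 + 0.5·1)/16 = 100·10.5/16 = 65.62.

65.6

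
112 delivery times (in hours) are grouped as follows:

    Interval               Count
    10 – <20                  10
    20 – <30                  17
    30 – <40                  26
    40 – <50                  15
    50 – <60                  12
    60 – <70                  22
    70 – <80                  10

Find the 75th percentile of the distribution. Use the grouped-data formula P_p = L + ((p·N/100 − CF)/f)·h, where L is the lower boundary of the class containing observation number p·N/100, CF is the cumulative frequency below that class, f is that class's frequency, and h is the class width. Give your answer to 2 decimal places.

61.82

N = 112; target position k = 75/100 · 112 = 84.
Cumulative frequencies: 10, 27, 53, 68, 80, 102, 112.
Observation 84 falls in the class 60 – <70.
L = 60, CF = 80, f = 22, h = 10.
P75 = 60 + ((84 − 80)/22)·10 = 60 + 1.81818 = 61.8182.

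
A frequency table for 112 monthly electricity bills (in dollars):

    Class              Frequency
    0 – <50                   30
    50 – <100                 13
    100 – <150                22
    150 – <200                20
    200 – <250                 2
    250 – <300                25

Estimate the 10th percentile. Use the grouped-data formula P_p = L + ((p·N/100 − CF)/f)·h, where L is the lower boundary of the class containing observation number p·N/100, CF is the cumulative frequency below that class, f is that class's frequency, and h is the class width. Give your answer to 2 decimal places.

18.67

N = 112; target position k = 10/100 · 112 = 11.2.
Cumulative frequencies: 30, 43, 65, 85, 87, 112.
Observation 11.2 falls in the class 0 – <50.
L = 0, CF = 0, f = 30, h = 50.
P10 = 0 + ((11.2 − 0)/30)·50 = 0 + 18.6667 = 18.6667.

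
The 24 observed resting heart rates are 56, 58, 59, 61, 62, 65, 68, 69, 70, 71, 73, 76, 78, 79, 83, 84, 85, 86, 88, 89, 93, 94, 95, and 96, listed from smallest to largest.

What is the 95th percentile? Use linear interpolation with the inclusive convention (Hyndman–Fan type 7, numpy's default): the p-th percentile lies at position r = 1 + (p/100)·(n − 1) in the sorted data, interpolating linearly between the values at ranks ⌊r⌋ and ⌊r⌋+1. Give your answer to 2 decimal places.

94.85

n = 24.
r = 1 + (95/100)·(24 − 1) = 1 + 21.85 = 22.85.
Rank 22 is 94 and rank 23 is 95.
Interpolate: 94 + 0.85·(95 − 94) = 94 + 0.85·1 = 94.85.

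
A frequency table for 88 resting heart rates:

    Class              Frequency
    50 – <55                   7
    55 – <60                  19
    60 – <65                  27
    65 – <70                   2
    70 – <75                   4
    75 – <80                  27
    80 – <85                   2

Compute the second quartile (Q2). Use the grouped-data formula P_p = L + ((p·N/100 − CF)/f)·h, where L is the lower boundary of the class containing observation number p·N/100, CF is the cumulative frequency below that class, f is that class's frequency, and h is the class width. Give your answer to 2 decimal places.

N = 88; target position k = 50/100 · 88 = 44.
Cumulative frequencies: 7, 26, 53, 55, 59, 86, 88.
Observation 44 falls in the class 60 – <65.
L = 60, CF = 26, f = 27, h = 5.
P50 = 60 + ((44 − 26)/27)·5 = 60 + 3.33333 = 63.3333.

63.33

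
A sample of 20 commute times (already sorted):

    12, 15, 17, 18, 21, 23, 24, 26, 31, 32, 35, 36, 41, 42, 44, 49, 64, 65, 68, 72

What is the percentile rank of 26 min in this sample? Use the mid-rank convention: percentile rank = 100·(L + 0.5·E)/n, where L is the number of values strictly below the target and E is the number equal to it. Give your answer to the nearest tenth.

Count below 26: L = 7; count equal: E = 1; n = 20.
Percentile rank = 100·(7 + 0.5·1)/20 = 100·7.5/20 = 37.5.

37.5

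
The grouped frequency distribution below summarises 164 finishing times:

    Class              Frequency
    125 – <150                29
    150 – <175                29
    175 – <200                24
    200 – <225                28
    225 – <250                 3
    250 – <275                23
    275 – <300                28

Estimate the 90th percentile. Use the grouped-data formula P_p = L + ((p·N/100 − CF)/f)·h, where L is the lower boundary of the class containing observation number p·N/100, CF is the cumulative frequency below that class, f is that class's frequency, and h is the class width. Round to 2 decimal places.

285.36

N = 164; target position k = 90/100 · 164 = 147.6.
Cumulative frequencies: 29, 58, 82, 110, 113, 136, 164.
Observation 147.6 falls in the class 275 – <300.
L = 275, CF = 136, f = 28, h = 25.
P90 = 275 + ((147.6 − 136)/28)·25 = 275 + 10.3571 = 285.357.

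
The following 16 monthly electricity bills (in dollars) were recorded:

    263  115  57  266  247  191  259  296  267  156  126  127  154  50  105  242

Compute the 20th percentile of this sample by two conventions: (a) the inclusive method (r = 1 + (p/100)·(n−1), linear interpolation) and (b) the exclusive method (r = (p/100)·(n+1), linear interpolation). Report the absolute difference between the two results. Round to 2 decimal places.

6.00

Sorted: 50, 57, 105, 115, 126, 127, 154, 156, 191, 242, 247, 259, 263, 266, 267, 296.
n = 16.
(a) r = 4 → value at rank 4 = 115.
(b) r = 3.4; between ranks 3 (105) and 4 (115): 109.
|115 − 109| = 6.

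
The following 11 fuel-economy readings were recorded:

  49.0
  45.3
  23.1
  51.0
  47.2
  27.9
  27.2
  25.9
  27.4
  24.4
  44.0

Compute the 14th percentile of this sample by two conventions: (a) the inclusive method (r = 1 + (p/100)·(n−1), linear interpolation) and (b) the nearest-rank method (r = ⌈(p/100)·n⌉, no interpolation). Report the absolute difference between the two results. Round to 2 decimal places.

Sorted: 23.1, 24.4, 25.9, 27.2, 27.4, 27.9, 44.0, 45.3, 47.2, 49.0, 51.0.
n = 11.
(a) r = 2.4; between ranks 2 (24.4) and 3 (25.9): 25.
(b) the nearest-rank method: rank 2 → 24.4.
|25 − 24.4| = 0.6.

0.60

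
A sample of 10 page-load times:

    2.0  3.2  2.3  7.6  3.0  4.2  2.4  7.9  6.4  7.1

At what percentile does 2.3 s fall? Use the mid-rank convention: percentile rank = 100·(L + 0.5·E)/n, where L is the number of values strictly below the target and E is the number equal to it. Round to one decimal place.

15.0

Sorted: 2.0, 2.3, 2.4, 3.0, 3.2, 4.2, 6.4, 7.1, 7.6, 7.9.
Count below 2.3: L = 1; count equal: E = 1; n = 10.
Percentile rank = 100·(1 + 0.5·1)/10 = 100·1.5/10 = 15.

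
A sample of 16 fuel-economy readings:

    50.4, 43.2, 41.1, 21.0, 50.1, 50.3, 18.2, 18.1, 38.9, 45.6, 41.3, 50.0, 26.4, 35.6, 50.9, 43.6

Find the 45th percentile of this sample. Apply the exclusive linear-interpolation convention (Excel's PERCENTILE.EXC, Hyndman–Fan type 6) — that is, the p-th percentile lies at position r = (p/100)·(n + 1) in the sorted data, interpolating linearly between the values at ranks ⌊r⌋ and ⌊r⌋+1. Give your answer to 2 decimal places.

Sorted: 18.1, 18.2, 21.0, 26.4, 35.6, 38.9, 41.1, 41.3, 43.2, 43.6, 45.6, 50.0, 50.1, 50.3, 50.4, 50.9.
n = 16.
r = (45/100)·(16 + 1) = 7.65.
Rank 7 is 41.1 and rank 8 is 41.3.
Interpolate: 41.1 + 0.65·(41.3 − 41.1) = 41.1 + 0.65·0.2 = 41.23.

41.23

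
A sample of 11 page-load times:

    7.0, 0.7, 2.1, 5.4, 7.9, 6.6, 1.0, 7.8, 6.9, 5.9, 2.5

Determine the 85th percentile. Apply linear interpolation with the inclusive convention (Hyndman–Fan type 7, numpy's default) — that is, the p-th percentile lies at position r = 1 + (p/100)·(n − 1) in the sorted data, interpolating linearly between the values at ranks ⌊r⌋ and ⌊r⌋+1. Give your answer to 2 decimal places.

7.40

Sorted: 0.7, 1.0, 2.1, 2.5, 5.4, 5.9, 6.6, 6.9, 7.0, 7.8, 7.9.
n = 11.
r = 1 + (85/100)·(11 − 1) = 1 + 8.5 = 9.5.
Rank 9 is 7.0 and rank 10 is 7.8.
Interpolate: 7.0 + 0.5·(7.8 − 7.0) = 7.0 + 0.5·0.8 = 7.4.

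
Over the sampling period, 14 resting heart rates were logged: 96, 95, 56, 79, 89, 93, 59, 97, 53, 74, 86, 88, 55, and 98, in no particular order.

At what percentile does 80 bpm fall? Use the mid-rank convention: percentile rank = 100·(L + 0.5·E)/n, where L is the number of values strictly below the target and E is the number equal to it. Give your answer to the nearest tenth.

42.9

Sorted: 53, 55, 56, 59, 74, 79, 86, 88, 89, 93, 95, 96, 97, 98.
Count below 80: L = 6; count equal: E = 0; n = 14.
Percentile rank = 100·(6 + 0.5·0)/14 = 100·6/14 = 42.86.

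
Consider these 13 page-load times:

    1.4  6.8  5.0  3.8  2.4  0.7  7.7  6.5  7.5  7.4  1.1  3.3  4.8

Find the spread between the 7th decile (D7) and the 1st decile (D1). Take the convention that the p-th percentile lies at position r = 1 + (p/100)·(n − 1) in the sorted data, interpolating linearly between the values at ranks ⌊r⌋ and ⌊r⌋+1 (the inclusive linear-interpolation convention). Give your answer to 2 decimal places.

Sorted: 0.7, 1.1, 1.4, 2.4, 3.3, 3.8, 4.8, 5.0, 6.5, 6.8, 7.4, 7.5, 7.7.
n = 13.
P10: r = 2.2; ranks 2–3 are 1.1, 1.4; interpolating gives 1.16.
P70: r = 9.4; ranks 9–10 are 6.5, 6.8; interpolating gives 6.62.
Difference: 6.62 − 1.16 = 5.46.

5.46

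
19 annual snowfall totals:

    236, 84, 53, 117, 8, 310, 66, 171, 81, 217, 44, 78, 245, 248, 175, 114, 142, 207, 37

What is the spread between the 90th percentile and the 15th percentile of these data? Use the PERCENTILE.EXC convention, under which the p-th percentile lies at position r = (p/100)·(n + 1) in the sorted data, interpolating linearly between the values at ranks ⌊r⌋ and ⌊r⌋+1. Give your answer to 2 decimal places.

Sorted: 8, 37, 44, 53, 66, 78, 81, 84, 114, 117, 142, 171, 175, 207, 217, 236, 245, 248, 310.
n = 19.
P15: r = 3 (integer) → 44.
P90: r = 18 (integer) → 248.
Difference: 248 − 44 = 204.

204.00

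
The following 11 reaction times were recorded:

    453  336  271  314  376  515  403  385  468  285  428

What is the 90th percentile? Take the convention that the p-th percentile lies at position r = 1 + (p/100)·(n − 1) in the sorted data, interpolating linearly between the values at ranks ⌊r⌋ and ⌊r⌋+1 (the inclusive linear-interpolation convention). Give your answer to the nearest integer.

Sorted: 271, 285, 314, 336, 376, 385, 403, 428, 453, 468, 515.
n = 11.
r = 1 + (90/100)·(11 − 1) = 1 + 9 = 10.
r is an integer, so P90 is the value at rank 10: 468.

468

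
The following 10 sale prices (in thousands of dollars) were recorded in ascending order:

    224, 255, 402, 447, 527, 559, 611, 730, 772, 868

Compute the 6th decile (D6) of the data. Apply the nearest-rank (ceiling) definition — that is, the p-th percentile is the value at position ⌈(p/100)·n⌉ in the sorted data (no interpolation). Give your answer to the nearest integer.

559

n = 10.
Position = ⌈60/100 · 10⌉ = ⌈6⌉ = 6.
The value at rank 6 is 559.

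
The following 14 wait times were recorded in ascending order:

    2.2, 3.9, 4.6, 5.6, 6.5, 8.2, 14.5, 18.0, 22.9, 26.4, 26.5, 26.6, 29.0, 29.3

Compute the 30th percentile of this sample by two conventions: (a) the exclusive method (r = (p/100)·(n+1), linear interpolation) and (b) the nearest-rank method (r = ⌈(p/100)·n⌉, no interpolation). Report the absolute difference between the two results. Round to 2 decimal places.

n = 14.
(a) r = 4.5; between ranks 4 (5.6) and 5 (6.5): 6.05.
(b) the nearest-rank method: rank 5 → 6.5.
|6.05 − 6.5| = 0.45.

0.45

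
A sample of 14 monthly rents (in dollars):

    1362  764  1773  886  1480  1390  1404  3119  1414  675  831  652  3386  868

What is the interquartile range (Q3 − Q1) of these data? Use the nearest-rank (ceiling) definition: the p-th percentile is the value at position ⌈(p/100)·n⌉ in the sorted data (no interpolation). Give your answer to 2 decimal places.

Sorted: 652, 675, 764, 831, 868, 886, 1362, 1390, 1404, 1414, 1480, 1773, 3119, 3386.
n = 14.
P25: rank ⌈25/100·14⌉ = 4 → 831.
P75: rank ⌈75/100·14⌉ = 11 → 1480.
Difference: 1480 − 831 = 649.

649.00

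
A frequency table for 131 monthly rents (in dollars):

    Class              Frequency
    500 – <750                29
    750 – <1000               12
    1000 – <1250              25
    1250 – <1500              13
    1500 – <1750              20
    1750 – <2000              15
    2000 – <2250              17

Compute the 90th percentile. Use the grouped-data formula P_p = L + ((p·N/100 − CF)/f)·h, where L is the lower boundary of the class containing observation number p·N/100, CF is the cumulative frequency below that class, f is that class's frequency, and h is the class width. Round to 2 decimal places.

2057.35

N = 131; target position k = 90/100 · 131 = 117.9.
Cumulative frequencies: 29, 41, 66, 79, 99, 114, 131.
Observation 117.9 falls in the class 2000 – <2250.
L = 2000, CF = 114, f = 17, h = 250.
P90 = 2000 + ((117.9 − 114)/17)·250 = 2000 + 57.3529 = 2057.35.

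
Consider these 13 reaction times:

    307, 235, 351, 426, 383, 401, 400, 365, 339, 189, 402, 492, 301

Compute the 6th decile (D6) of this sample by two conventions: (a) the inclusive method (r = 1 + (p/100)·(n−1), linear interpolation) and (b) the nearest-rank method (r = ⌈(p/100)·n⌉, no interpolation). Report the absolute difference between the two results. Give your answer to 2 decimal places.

Sorted: 189, 235, 301, 307, 339, 351, 365, 383, 400, 401, 402, 426, 492.
n = 13.
(a) r = 8.2; between ranks 8 (383) and 9 (400): 386.4.
(b) the nearest-rank method: rank 8 → 383.
|386.4 − 383| = 3.4.

3.40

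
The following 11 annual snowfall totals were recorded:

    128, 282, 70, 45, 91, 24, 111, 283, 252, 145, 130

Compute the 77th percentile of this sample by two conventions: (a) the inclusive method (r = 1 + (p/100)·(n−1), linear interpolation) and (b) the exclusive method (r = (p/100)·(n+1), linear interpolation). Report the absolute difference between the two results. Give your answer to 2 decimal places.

39.30

Sorted: 24, 45, 70, 91, 111, 128, 130, 145, 252, 282, 283.
n = 11.
(a) r = 8.7; between ranks 8 (145) and 9 (252): 219.9.
(b) r = 9.24; between ranks 9 (252) and 10 (282): 259.2.
|219.9 − 259.2| = 39.3.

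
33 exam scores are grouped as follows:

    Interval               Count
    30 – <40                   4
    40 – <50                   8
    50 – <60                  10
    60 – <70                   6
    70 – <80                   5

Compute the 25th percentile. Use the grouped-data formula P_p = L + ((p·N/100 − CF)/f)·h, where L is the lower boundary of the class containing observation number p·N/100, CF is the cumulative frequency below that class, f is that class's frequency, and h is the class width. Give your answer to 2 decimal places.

N = 33; target position k = 25/100 · 33 = 8.25.
Cumulative frequencies: 4, 12, 22, 28, 33.
Observation 8.25 falls in the class 40 – <50.
L = 40, CF = 4, f = 8, h = 10.
P25 = 40 + ((8.25 − 4)/8)·10 = 40 + 5.3125 = 45.3125.

45.31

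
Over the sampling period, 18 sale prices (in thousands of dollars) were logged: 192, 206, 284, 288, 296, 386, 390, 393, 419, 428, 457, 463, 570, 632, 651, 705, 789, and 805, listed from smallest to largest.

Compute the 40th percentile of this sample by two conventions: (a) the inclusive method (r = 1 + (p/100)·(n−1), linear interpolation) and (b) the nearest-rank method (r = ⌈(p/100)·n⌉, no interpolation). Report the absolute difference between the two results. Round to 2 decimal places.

n = 18.
(a) r = 7.8; between ranks 7 (390) and 8 (393): 392.4.
(b) the nearest-rank method: rank 8 → 393.
|392.4 − 393| = 0.6.

0.60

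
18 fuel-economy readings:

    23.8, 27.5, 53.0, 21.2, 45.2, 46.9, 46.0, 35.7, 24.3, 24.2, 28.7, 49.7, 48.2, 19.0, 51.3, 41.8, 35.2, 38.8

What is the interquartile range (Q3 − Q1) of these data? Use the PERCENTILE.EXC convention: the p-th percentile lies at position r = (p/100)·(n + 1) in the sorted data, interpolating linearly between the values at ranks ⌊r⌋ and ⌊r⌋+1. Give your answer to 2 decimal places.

Sorted: 19.0, 21.2, 23.8, 24.2, 24.3, 27.5, 28.7, 35.2, 35.7, 38.8, 41.8, 45.2, 46.0, 46.9, 48.2, 49.7, 51.3, 53.0.
n = 18.
P25: r = 4.75; ranks 4–5 are 24.2, 24.3; interpolating gives 24.275.
P75: r = 14.25; ranks 14–15 are 46.9, 48.2; interpolating gives 47.225.
Difference: 47.225 − 24.275 = 22.95.

22.95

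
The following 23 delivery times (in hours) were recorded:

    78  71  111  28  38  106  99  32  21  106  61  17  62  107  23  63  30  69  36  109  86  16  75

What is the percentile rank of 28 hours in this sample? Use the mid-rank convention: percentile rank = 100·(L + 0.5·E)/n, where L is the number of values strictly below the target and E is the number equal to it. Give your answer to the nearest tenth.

Sorted: 16, 17, 21, 23, 28, 30, 32, 36, 38, 61, 62, 63, 69, 71, 75, 78, 86, 99, 106, 106, 107, 109, 111.
Count below 28: L = 4; count equal: E = 1; n = 23.
Percentile rank = 100·(4 + 0.5·1)/23 = 100·4.5/23 = 19.57.

19.6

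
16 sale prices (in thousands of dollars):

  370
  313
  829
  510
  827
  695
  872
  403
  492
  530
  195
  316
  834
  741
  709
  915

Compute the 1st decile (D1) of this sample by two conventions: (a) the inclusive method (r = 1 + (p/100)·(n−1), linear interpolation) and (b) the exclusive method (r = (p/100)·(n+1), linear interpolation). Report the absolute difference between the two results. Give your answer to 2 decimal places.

36.90

Sorted: 195, 313, 316, 370, 403, 492, 510, 530, 695, 709, 741, 827, 829, 834, 872, 915.
n = 16.
(a) r = 2.5; between ranks 2 (313) and 3 (316): 314.5.
(b) r = 1.7; between ranks 1 (195) and 2 (313): 277.6.
|314.5 − 277.6| = 36.9.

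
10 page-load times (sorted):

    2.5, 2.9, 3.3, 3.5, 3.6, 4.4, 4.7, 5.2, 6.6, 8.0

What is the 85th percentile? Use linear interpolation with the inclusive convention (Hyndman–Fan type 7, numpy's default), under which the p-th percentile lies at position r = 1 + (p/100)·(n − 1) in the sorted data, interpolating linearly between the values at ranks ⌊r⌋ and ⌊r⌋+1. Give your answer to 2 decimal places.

6.11

n = 10.
r = 1 + (85/100)·(10 − 1) = 1 + 7.65 = 8.65.
Rank 8 is 5.2 and rank 9 is 6.6.
Interpolate: 5.2 + 0.65·(6.6 − 5.2) = 5.2 + 0.65·1.4 = 6.11.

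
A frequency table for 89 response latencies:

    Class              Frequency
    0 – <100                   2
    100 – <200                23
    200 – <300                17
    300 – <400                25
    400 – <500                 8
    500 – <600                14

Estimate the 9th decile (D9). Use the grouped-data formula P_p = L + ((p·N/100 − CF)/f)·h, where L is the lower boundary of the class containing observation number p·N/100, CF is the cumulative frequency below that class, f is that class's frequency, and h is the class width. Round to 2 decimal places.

N = 89; target position k = 90/100 · 89 = 80.1.
Cumulative frequencies: 2, 25, 42, 67, 75, 89.
Observation 80.1 falls in the class 500 – <600.
L = 500, CF = 75, f = 14, h = 100.
P90 = 500 + ((80.1 − 75)/14)·100 = 500 + 36.4286 = 536.429.

536.43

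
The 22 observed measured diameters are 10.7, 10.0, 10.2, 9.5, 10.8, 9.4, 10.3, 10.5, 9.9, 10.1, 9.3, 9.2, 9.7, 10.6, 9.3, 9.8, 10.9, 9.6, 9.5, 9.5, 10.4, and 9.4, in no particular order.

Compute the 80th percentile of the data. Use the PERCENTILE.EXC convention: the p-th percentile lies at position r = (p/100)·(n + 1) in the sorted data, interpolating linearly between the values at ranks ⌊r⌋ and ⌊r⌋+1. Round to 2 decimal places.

10.54

Sorted: 9.2, 9.3, 9.3, 9.4, 9.4, 9.5, 9.5, 9.5, 9.6, 9.7, 9.8, 9.9, 10.0, 10.1, 10.2, 10.3, 10.4, 10.5, 10.6, 10.7, 10.8, 10.9.
n = 22.
r = (80/100)·(22 + 1) = 18.4.
Rank 18 is 10.5 and rank 19 is 10.6.
Interpolate: 10.5 + 0.4·(10.6 − 10.5) = 10.5 + 0.4·0.1 = 10.54.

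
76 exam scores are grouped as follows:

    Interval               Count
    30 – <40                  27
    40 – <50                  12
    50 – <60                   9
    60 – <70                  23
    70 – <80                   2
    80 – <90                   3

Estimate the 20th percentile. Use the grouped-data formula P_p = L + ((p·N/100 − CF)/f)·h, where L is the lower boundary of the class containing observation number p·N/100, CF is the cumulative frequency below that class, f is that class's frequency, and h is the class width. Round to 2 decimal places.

N = 76; target position k = 20/100 · 76 = 15.2.
Cumulative frequencies: 27, 39, 48, 71, 73, 76.
Observation 15.2 falls in the class 30 – <40.
L = 30, CF = 0, f = 27, h = 10.
P20 = 30 + ((15.2 − 0)/27)·10 = 30 + 5.62963 = 35.6296.

35.63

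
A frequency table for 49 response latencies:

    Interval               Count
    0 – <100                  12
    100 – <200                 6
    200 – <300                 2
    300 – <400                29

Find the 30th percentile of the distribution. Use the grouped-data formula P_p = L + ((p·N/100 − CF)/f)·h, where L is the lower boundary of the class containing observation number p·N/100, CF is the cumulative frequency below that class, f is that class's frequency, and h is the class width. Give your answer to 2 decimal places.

145.00

N = 49; target position k = 30/100 · 49 = 14.7.
Cumulative frequencies: 12, 18, 20, 49.
Observation 14.7 falls in the class 100 – <200.
L = 100, CF = 12, f = 6, h = 100.
P30 = 100 + ((14.7 − 12)/6)·100 = 100 + 45 = 145.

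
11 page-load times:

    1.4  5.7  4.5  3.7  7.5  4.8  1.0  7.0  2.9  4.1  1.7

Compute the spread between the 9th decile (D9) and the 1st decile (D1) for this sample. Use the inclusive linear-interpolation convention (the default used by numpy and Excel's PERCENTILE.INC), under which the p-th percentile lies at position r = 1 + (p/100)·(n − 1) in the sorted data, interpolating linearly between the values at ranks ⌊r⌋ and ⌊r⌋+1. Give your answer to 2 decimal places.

Sorted: 1.0, 1.4, 1.7, 2.9, 3.7, 4.1, 4.5, 4.8, 5.7, 7.0, 7.5.
n = 11.
P10: r = 2 (integer) → 1.4.
P90: r = 10 (integer) → 7.
Difference: 7 − 1.4 = 5.6.

5.60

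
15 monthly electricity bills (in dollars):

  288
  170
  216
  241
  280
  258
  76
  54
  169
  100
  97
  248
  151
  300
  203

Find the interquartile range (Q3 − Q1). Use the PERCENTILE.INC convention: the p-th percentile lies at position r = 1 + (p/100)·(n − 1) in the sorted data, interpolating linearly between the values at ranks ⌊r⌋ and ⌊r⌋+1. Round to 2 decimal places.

Sorted: 54, 76, 97, 100, 151, 169, 170, 203, 216, 241, 248, 258, 280, 288, 300.
n = 15.
P25: r = 4.5; ranks 4–5 are 100, 151; interpolating gives 125.5.
P75: r = 11.5; ranks 11–12 are 248, 258; interpolating gives 253.
Difference: 253 − 125.5 = 127.5.

127.50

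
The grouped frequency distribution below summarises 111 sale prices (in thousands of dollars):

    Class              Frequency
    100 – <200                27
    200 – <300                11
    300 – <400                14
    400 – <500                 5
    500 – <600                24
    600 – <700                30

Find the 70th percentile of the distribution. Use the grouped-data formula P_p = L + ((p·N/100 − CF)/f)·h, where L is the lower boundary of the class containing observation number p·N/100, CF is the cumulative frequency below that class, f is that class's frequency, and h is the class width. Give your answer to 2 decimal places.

N = 111; target position k = 70/100 · 111 = 77.7.
Cumulative frequencies: 27, 38, 52, 57, 81, 111.
Observation 77.7 falls in the class 500 – <600.
L = 500, CF = 57, f = 24, h = 100.
P70 = 500 + ((77.7 − 57)/24)·100 = 500 + 86.25 = 586.25.

586.25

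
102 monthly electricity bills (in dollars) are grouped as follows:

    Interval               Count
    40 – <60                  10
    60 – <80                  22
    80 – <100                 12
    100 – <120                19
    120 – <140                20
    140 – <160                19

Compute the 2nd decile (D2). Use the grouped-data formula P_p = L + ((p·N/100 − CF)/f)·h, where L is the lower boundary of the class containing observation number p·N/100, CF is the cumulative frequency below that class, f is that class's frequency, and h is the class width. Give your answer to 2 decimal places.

69.45

N = 102; target position k = 20/100 · 102 = 20.4.
Cumulative frequencies: 10, 32, 44, 63, 83, 102.
Observation 20.4 falls in the class 60 – <80.
L = 60, CF = 10, f = 22, h = 20.
P20 = 60 + ((20.4 − 10)/22)·20 = 60 + 9.45455 = 69.4545.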